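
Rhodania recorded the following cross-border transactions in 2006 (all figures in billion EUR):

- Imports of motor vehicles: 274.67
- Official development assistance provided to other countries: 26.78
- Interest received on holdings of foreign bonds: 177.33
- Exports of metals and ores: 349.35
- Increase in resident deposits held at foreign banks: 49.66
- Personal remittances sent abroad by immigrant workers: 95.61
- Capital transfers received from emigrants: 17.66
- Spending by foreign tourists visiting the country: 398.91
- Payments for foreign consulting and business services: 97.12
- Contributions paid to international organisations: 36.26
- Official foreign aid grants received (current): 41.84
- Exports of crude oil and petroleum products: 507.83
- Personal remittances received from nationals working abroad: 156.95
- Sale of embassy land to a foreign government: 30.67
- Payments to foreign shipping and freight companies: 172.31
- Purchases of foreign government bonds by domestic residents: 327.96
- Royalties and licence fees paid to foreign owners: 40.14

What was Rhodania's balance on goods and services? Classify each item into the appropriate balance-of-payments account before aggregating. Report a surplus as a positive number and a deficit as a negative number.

Goods: 507.83 + 349.35 - 274.67 = 582.51
Services: -97.12 - 172.31 - 40.14 + 398.91 = 89.34
Trade balance = 582.51 + 89.34 = 671.85
(Excluded from the trade balance — secondary income: official development assistance provided to other countries 26.78, personal remittances sent abroad by immigrant workers 95.61, contributions paid to international organisations 36.26, official foreign aid grants received (current) 41.84, personal remittances received from nationals working abroad 156.95; primary income: interest received on holdings of foreign bonds 177.33; financial account: increase in resident deposits held at foreign banks 49.66, purchases of foreign government bonds by domestic residents 327.96; capital account: capital transfers received from emigrants 17.66, sale of embassy land to a foreign government 30.67.)

671.85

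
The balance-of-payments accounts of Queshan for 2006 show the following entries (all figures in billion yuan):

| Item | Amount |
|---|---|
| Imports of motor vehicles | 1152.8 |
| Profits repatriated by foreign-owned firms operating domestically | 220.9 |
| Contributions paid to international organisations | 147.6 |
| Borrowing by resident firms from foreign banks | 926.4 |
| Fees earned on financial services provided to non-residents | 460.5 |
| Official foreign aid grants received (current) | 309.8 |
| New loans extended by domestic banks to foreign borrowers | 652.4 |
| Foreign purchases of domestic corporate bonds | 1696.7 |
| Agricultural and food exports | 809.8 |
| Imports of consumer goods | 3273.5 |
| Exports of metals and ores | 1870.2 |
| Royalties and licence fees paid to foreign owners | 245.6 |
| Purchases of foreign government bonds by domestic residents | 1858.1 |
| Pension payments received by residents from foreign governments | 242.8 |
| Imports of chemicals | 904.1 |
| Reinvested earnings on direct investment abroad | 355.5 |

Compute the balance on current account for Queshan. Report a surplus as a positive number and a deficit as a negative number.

Goods: -1152.8 - 3273.5 + 809.8 - 904.1 + 1870.2 = -2650.4
Services: -245.6 + 460.5 = 214.9
Primary income: 355.5 - 220.9 = 134.6
Secondary income: 242.8 - 147.6 + 309.8 = 405.0
Current account = (-2650.4) + 214.9 + 134.6 + 405.0 = -1895.9
(Excluded from the current account — financial account: borrowing by resident firms from foreign banks 926.4, new loans extended by domestic banks to foreign borrowers 652.4, foreign purchases of domestic corporate bonds 1696.7, purchases of foreign government bonds by domestic residents 1858.1.)

-1895.9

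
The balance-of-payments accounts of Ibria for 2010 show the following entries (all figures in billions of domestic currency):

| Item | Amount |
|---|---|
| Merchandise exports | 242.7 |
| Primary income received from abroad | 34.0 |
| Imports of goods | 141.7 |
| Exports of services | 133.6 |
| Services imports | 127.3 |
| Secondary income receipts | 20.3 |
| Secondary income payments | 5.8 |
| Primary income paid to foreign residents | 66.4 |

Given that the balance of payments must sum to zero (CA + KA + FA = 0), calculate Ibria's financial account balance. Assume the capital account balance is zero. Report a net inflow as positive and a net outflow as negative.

-89.4

Goods balance = 242.7 - 141.7 = 101.0
Services balance = 133.6 - 127.3 = 6.3
Trade balance (goods + services) = 101.0 + 6.3 = 107.3
Net primary income = 34.0 - 66.4 = -32.4
Net secondary income = 20.3 - 5.8 = 14.5
Current account = 107.3 + (-32.4) + 14.5 = 89.4
Financial account = -(89.4) = -89.4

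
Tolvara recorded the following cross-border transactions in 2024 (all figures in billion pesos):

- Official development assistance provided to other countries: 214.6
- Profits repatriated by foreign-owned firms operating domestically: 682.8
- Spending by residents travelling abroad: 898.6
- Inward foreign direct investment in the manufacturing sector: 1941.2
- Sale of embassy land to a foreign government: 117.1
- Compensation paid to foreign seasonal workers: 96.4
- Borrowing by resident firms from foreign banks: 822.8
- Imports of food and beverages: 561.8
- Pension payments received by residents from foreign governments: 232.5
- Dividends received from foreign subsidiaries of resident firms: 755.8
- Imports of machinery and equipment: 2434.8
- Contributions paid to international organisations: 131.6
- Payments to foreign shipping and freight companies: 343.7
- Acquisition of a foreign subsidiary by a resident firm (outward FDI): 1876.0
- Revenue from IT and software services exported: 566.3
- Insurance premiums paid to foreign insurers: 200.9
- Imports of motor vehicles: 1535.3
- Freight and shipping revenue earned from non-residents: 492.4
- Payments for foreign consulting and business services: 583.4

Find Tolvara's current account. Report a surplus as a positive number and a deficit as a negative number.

Goods: -1535.3 - 2434.8 - 561.8 = -4531.9
Services: 492.4 - 200.9 + 566.3 - 898.6 - 343.7 - 583.4 = -967.9
Primary income: -96.4 - 682.8 + 755.8 = -23.4
Secondary income: 232.5 - 131.6 - 214.6 = -113.7
Current account = (-4531.9) + (-967.9) + (-23.4) + (-113.7) = -5636.9
(Excluded from the current account — financial account: inward foreign direct investment in the manufacturing sector 1941.2, borrowing by resident firms from foreign banks 822.8, acquisition of a foreign subsidiary by a resident firm (outward FDI) 1876.0; capital account: sale of embassy land to a foreign government 117.1.)

-5636.9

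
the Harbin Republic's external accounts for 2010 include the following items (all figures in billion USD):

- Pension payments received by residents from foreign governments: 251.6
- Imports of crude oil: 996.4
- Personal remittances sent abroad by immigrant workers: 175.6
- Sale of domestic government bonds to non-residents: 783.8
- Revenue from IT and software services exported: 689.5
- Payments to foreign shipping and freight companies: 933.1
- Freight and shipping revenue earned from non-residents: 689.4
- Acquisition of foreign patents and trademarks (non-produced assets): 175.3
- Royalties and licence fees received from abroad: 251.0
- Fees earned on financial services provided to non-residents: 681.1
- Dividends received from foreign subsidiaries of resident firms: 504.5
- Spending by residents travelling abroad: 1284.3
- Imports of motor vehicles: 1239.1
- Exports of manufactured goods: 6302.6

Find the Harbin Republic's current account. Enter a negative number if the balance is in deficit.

Goods: -1239.1 - 996.4 + 6302.6 = 4067.1
Services: -1284.3 - 933.1 + 689.5 + 689.4 + 681.1 + 251.0 = 93.6
Primary income: 504.5
Secondary income: -175.6 + 251.6 = 76.0
Current account = 4067.1 + 93.6 + 504.5 + 76.0 = 4741.2
(Excluded from the current account — financial account: sale of domestic government bonds to non-residents 783.8; capital account: acquisition of foreign patents and trademarks (non-produced assets) 175.3.)

4741.2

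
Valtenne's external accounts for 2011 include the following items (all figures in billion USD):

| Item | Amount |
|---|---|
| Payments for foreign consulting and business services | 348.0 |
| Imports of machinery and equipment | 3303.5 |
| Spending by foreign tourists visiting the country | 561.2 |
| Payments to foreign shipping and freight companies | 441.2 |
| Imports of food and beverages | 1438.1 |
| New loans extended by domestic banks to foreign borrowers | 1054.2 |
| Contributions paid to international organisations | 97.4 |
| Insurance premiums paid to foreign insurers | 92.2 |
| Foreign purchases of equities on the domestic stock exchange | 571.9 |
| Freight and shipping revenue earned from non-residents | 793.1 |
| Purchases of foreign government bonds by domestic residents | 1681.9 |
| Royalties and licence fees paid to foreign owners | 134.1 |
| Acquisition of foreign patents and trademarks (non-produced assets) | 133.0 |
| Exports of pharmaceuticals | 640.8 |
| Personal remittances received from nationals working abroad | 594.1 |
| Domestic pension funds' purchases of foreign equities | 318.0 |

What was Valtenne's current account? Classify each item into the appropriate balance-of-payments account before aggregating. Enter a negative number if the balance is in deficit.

Goods: -3303.5 - 1438.1 + 640.8 = -4100.8
Services: -441.2 + 793.1 - 134.1 - 348.0 - 92.2 + 561.2 = 338.8
Secondary income: 594.1 - 97.4 = 496.7
Current account = (-4100.8) + 338.8 + 496.7 = -3265.3
(Excluded from the current account — financial account: new loans extended by domestic banks to foreign borrowers 1054.2, foreign purchases of equities on the domestic stock exchange 571.9, purchases of foreign government bonds by domestic residents 1681.9, domestic pension funds' purchases of foreign equities 318.0; capital account: acquisition of foreign patents and trademarks (non-produced assets) 133.0.)

-3265.3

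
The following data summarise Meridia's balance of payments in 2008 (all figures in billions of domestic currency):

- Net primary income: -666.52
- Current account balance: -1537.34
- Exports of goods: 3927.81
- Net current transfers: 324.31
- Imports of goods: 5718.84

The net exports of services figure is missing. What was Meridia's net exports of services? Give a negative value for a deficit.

Current account = goods balance + services balance + net primary income + net secondary income
Sum of the known components = -2133.24
Net exports of services = CA - (known components) = -1537.34 - (-2133.24) = 595.90

595.90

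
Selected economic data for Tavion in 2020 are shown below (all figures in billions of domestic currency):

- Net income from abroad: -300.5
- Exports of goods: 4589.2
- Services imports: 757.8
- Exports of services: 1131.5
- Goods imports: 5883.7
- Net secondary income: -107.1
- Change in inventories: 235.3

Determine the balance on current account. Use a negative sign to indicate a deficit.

Goods balance = 4589.2 - 5883.7 = -1294.5
Services balance = 1131.5 - 757.8 = 373.7
Trade balance (goods + services) = -1294.5 + 373.7 = -920.8
Net primary income = -300.5
Net secondary income = -107.1
Current account = -920.8 + (-300.5) + (-107.1) = -1328.4

-1328.4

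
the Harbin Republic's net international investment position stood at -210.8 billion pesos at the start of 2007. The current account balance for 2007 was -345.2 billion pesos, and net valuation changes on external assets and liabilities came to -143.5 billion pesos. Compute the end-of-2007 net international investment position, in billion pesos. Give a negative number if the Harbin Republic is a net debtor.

-699.5

Change in NIIP = current account + net valuation change = -345.2 + (-143.5) = -488.7
End-of-year NIIP = -210.8 + (-488.7) = -699.5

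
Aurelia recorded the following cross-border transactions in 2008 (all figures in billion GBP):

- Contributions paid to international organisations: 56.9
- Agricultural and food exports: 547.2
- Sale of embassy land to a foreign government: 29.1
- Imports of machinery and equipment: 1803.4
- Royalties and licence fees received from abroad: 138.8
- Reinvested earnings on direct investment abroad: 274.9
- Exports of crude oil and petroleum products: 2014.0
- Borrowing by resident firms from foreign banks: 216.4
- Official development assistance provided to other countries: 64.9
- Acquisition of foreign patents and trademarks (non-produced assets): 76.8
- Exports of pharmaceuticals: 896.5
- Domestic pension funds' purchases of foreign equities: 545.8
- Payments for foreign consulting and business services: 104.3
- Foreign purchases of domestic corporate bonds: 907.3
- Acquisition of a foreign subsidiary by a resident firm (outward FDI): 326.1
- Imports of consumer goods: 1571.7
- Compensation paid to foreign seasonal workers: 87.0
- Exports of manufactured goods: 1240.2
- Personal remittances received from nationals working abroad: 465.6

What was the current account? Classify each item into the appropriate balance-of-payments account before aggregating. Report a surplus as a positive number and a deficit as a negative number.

1889.0

Goods: 2014.0 - 1803.4 + 1240.2 - 1571.7 + 896.5 + 547.2 = 1322.8
Services: 138.8 - 104.3 = 34.5
Primary income: -87.0 + 274.9 = 187.9
Secondary income: -56.9 + 465.6 - 64.9 = 343.8
Current account = 1322.8 + 34.5 + 187.9 + 343.8 = 1889.0
(Excluded from the current account — capital account: sale of embassy land to a foreign government 29.1, acquisition of foreign patents and trademarks (non-produced assets) 76.8; financial account: borrowing by resident firms from foreign banks 216.4, domestic pension funds' purchases of foreign equities 545.8, foreign purchases of domestic corporate bonds 907.3, acquisition of a foreign subsidiary by a resident firm (outward FDI) 326.1.)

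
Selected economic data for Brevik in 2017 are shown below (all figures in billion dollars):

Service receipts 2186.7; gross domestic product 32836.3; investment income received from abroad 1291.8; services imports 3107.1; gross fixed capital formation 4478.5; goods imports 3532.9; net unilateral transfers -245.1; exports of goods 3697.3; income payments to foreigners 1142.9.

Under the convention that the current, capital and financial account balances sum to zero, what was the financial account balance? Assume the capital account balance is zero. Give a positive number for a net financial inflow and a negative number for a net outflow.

852.2

Goods balance = 3697.3 - 3532.9 = 164.4
Services balance = 2186.7 - 3107.1 = -920.4
Trade balance (goods + services) = 164.4 + (-920.4) = -756.0
Net primary income = 1291.8 - 1142.9 = 148.9
Net secondary income = -245.1
Current account = -756.0 + 148.9 + (-245.1) = -852.2
Financial account = -(-852.2) = 852.2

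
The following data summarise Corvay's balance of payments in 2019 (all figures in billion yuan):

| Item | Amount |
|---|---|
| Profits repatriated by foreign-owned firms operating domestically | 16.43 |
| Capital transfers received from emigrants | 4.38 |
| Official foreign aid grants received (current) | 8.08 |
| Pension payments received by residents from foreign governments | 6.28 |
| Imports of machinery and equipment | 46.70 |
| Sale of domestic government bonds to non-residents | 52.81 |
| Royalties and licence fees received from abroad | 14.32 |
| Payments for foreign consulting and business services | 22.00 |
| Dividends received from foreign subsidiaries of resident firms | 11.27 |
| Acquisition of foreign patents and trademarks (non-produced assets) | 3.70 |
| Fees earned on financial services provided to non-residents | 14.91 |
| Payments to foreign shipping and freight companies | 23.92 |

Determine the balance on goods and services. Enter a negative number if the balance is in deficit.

-63.39

Goods: -46.70
Services: -23.92 + 14.91 + 14.32 - 22.00 = -16.69
Trade balance = -46.70 + (-16.69) = -63.39
(Excluded from the trade balance — primary income: profits repatriated by foreign-owned firms operating domestically 16.43, dividends received from foreign subsidiaries of resident firms 11.27; capital account: capital transfers received from emigrants 4.38, acquisition of foreign patents and trademarks (non-produced assets) 3.70; secondary income: official foreign aid grants received (current) 8.08, pension payments received by residents from foreign governments 6.28; financial account: sale of domestic government bonds to non-residents 52.81.)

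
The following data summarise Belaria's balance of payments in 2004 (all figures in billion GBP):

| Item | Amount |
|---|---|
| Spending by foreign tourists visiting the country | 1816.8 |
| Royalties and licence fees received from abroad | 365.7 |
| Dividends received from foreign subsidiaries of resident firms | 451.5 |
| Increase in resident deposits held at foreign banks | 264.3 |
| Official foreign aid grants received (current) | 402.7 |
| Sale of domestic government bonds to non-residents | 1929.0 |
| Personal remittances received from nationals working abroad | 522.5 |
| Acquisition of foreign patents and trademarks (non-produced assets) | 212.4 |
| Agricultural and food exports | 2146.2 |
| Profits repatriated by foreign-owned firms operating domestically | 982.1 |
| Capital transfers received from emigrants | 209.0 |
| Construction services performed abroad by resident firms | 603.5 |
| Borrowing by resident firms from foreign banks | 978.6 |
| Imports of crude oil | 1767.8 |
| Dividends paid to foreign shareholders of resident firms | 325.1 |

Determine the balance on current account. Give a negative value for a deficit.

3233.9

Goods: 2146.2 - 1767.8 = 378.4
Services: 603.5 + 365.7 + 1816.8 = 2786.0
Primary income: -325.1 - 982.1 + 451.5 = -855.7
Secondary income: 522.5 + 402.7 = 925.2
Current account = 378.4 + 2786.0 + (-855.7) + 925.2 = 3233.9
(Excluded from the current account — financial account: increase in resident deposits held at foreign banks 264.3, sale of domestic government bonds to non-residents 1929.0, borrowing by resident firms from foreign banks 978.6; capital account: acquisition of foreign patents and trademarks (non-produced assets) 212.4, capital transfers received from emigrants 209.0.)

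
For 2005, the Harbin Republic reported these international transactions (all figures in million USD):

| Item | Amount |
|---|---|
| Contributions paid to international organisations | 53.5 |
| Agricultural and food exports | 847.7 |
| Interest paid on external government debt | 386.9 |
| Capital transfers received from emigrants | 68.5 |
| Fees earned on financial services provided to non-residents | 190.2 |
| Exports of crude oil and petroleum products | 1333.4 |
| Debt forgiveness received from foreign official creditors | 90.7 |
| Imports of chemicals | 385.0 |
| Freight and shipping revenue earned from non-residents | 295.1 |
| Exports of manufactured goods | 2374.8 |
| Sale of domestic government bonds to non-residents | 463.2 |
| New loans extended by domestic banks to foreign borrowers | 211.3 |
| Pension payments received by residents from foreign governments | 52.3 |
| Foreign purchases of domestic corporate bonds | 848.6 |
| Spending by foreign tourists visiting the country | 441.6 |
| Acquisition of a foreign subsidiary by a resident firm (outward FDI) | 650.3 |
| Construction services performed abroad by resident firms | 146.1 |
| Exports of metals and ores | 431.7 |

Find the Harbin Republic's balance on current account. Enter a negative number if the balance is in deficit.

Goods: -385.0 + 431.7 + 1333.4 + 847.7 + 2374.8 = 4602.6
Services: 146.1 + 295.1 + 441.6 + 190.2 = 1073.0
Primary income: -386.9
Secondary income: 52.3 - 53.5 = -1.2
Current account = 4602.6 + 1073.0 + (-386.9) + (-1.2) = 5287.5
(Excluded from the current account — capital account: capital transfers received from emigrants 68.5, debt forgiveness received from foreign official creditors 90.7; financial account: sale of domestic government bonds to non-residents 463.2, new loans extended by domestic banks to foreign borrowers 211.3, foreign purchases of domestic corporate bonds 848.6, acquisition of a foreign subsidiary by a resident firm (outward FDI) 650.3.)

5287.5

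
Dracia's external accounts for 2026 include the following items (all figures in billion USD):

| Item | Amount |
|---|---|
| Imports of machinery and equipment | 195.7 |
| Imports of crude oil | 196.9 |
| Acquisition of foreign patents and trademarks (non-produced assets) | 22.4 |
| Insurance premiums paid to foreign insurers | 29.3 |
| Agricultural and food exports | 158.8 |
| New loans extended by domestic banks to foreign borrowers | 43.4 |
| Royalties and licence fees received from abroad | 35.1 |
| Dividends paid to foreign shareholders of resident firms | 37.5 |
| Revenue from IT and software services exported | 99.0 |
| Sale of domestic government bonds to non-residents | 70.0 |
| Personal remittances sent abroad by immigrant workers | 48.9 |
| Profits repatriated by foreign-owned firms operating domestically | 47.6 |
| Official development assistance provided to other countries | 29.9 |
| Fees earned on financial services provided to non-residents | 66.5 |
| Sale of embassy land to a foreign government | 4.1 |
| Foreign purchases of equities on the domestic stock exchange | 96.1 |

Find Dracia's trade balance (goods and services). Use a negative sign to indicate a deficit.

-62.5

Goods: 158.8 - 196.9 - 195.7 = -233.8
Services: -29.3 + 99.0 + 66.5 + 35.1 = 171.3
Trade balance = -233.8 + 171.3 = -62.5
(Excluded from the trade balance — capital account: acquisition of foreign patents and trademarks (non-produced assets) 22.4, sale of embassy land to a foreign government 4.1; financial account: new loans extended by domestic banks to foreign borrowers 43.4, sale of domestic government bonds to non-residents 70.0, foreign purchases of equities on the domestic stock exchange 96.1; primary income: dividends paid to foreign shareholders of resident firms 37.5, profits repatriated by foreign-owned firms operating domestically 47.6; secondary income: personal remittances sent abroad by immigrant workers 48.9, official development assistance provided to other countries 29.9.)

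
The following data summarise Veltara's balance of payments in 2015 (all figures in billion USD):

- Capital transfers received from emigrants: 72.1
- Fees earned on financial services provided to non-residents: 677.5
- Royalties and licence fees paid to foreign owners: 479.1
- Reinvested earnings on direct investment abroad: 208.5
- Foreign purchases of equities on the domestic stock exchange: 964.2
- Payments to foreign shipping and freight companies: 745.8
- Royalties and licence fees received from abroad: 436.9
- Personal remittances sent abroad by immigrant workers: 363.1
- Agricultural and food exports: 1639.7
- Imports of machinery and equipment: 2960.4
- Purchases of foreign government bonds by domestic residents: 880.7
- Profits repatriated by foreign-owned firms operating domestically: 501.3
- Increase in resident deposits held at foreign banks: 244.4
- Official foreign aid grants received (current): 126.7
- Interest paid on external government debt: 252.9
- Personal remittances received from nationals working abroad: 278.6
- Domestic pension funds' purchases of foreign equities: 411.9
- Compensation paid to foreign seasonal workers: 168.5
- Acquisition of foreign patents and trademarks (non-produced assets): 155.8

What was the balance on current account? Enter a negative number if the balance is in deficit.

-2103.2

Goods: -2960.4 + 1639.7 = -1320.7
Services: -479.1 - 745.8 + 436.9 + 677.5 = -110.5
Primary income: -168.5 + 208.5 - 501.3 - 252.9 = -714.2
Secondary income: -363.1 + 126.7 + 278.6 = 42.2
Current account = (-1320.7) + (-110.5) + (-714.2) + 42.2 = -2103.2
(Excluded from the current account — capital account: capital transfers received from emigrants 72.1, acquisition of foreign patents and trademarks (non-produced assets) 155.8; financial account: foreign purchases of equities on the domestic stock exchange 964.2, purchases of foreign government bonds by domestic residents 880.7, increase in resident deposits held at foreign banks 244.4, domestic pension funds' purchases of foreign equities 411.9.)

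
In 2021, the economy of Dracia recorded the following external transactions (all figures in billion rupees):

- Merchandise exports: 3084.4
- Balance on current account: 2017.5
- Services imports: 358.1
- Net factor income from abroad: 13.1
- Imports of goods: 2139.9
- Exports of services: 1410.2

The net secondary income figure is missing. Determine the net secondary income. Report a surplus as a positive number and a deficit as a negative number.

Current account = goods balance + services balance + net primary income + net secondary income
Sum of the known components = 2009.7
Net secondary income = CA - (known components) = 2017.5 - 2009.7 = 7.8

7.8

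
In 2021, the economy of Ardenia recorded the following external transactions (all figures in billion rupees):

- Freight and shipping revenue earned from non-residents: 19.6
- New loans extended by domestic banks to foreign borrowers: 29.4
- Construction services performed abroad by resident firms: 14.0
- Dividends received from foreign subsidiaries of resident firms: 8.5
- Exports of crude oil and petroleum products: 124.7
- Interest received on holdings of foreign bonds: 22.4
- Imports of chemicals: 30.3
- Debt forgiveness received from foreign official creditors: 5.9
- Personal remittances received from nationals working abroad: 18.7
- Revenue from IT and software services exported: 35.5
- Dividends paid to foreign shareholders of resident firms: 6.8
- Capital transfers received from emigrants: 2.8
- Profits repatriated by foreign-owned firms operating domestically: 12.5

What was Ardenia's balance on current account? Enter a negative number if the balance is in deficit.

Goods: 124.7 - 30.3 = 94.4
Services: 14.0 + 35.5 + 19.6 = 69.1
Primary income: 22.4 + 8.5 - 6.8 - 12.5 = 11.6
Secondary income: 18.7
Current account = 94.4 + 69.1 + 11.6 + 18.7 = 193.8
(Excluded from the current account — financial account: new loans extended by domestic banks to foreign borrowers 29.4; capital account: debt forgiveness received from foreign official creditors 5.9, capital transfers received from emigrants 2.8.)

193.8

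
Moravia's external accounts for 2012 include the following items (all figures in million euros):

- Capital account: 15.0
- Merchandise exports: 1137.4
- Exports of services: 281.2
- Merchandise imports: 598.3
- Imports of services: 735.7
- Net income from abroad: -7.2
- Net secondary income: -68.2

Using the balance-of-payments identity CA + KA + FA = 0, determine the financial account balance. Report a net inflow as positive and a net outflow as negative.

-24.2

Goods balance = 1137.4 - 598.3 = 539.1
Services balance = 281.2 - 735.7 = -454.5
Trade balance (goods + services) = 539.1 + (-454.5) = 84.6
Net primary income = -7.2
Net secondary income = -68.2
Current account = 84.6 + (-7.2) + (-68.2) = 9.2
Financial account = -(9.2 + 15.0) = -24.2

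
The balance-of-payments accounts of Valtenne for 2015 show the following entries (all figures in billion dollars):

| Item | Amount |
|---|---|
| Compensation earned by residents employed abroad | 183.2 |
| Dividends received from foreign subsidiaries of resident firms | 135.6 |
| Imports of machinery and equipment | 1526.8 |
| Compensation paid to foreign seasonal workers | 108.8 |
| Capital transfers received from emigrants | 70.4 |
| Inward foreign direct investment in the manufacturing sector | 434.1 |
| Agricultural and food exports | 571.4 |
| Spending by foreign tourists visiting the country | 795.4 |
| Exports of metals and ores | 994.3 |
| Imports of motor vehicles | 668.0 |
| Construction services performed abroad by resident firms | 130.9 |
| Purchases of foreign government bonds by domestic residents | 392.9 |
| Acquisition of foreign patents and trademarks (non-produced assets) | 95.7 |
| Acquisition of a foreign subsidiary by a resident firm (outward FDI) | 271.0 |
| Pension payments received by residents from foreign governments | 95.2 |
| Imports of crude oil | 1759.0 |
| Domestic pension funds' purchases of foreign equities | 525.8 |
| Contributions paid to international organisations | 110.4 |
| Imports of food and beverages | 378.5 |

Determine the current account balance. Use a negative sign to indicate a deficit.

Goods: -1759.0 + 994.3 - 668.0 + 571.4 - 378.5 - 1526.8 = -2766.6
Services: 130.9 + 795.4 = 926.3
Primary income: 183.2 - 108.8 + 135.6 = 210.0
Secondary income: -110.4 + 95.2 = -15.2
Current account = (-2766.6) + 926.3 + 210.0 + (-15.2) = -1645.5
(Excluded from the current account — capital account: capital transfers received from emigrants 70.4, acquisition of foreign patents and trademarks (non-produced assets) 95.7; financial account: inward foreign direct investment in the manufacturing sector 434.1, purchases of foreign government bonds by domestic residents 392.9, acquisition of a foreign subsidiary by a resident firm (outward FDI) 271.0, domestic pension funds' purchases of foreign equities 525.8.)

-1645.5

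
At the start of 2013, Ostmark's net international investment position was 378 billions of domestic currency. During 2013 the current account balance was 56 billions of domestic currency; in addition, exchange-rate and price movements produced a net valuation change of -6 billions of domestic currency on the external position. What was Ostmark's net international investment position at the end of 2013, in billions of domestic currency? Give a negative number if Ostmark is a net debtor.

428

Change in NIIP = current account + net valuation change = 56 + (-6) = 50
End-of-year NIIP = 378 + 50 = 428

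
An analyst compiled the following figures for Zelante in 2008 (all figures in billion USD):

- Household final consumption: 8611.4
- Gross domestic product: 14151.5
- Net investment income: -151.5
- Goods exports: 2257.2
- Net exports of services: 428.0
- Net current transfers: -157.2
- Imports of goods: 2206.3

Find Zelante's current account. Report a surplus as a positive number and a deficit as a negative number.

Goods balance = 2257.2 - 2206.3 = 50.9
Services balance = 428.0
Trade balance (goods + services) = 50.9 + 428.0 = 478.9
Net primary income = -151.5
Net secondary income = -157.2
Current account = 478.9 + (-151.5) + (-157.2) = 170.2

170.2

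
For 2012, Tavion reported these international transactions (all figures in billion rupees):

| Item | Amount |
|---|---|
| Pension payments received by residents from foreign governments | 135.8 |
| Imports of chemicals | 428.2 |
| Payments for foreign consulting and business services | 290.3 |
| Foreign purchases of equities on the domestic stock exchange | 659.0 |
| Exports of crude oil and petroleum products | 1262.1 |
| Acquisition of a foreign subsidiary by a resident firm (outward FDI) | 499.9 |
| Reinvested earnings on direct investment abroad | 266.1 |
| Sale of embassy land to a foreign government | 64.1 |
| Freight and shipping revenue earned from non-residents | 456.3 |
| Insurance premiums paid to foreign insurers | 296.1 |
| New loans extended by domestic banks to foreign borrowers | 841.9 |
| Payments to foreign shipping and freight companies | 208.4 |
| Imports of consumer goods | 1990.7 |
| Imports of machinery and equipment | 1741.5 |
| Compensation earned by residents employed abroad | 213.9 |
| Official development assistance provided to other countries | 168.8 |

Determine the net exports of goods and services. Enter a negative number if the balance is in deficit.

Goods: 1262.1 - 1741.5 - 1990.7 - 428.2 = -2898.3
Services: -290.3 - 208.4 + 456.3 - 296.1 = -338.5
Trade balance = -2898.3 + (-338.5) = -3236.8
(Excluded from the trade balance — secondary income: pension payments received by residents from foreign governments 135.8, official development assistance provided to other countries 168.8; financial account: foreign purchases of equities on the domestic stock exchange 659.0, acquisition of a foreign subsidiary by a resident firm (outward FDI) 499.9, new loans extended by domestic banks to foreign borrowers 841.9; primary income: reinvested earnings on direct investment abroad 266.1, compensation earned by residents employed abroad 213.9; capital account: sale of embassy land to a foreign government 64.1.)

-3236.8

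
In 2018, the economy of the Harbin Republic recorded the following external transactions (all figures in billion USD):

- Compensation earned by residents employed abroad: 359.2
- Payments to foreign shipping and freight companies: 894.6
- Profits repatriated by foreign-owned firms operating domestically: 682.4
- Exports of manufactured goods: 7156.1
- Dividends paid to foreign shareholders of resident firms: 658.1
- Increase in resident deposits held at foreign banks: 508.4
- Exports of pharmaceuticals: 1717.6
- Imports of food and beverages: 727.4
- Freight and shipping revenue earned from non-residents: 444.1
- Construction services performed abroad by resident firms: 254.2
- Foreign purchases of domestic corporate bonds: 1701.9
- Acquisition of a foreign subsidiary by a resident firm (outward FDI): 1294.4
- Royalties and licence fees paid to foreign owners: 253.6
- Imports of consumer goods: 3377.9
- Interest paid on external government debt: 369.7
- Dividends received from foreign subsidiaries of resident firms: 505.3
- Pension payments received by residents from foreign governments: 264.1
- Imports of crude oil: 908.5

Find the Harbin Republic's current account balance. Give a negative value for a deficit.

2828.4

Goods: 1717.6 + 7156.1 - 908.5 - 727.4 - 3377.9 = 3859.9
Services: 254.2 - 253.6 - 894.6 + 444.1 = -449.9
Primary income: 505.3 - 682.4 - 658.1 - 369.7 + 359.2 = -845.7
Secondary income: 264.1
Current account = 3859.9 + (-449.9) + (-845.7) + 264.1 = 2828.4
(Excluded from the current account — financial account: increase in resident deposits held at foreign banks 508.4, foreign purchases of domestic corporate bonds 1701.9, acquisition of a foreign subsidiary by a resident firm (outward FDI) 1294.4.)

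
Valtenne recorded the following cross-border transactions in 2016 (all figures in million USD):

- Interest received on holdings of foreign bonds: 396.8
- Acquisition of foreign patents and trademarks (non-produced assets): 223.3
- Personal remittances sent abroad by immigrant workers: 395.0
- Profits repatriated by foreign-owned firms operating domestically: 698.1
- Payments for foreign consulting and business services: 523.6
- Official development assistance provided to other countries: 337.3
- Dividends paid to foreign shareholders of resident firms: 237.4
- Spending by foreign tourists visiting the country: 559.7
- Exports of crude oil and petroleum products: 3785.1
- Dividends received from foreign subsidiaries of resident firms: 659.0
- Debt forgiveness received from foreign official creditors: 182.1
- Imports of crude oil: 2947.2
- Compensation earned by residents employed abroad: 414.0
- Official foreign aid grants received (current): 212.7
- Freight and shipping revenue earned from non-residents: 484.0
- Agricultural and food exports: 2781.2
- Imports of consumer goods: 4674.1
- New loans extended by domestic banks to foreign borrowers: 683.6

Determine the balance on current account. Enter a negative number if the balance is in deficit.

-520.2

Goods: -4674.1 + 3785.1 + 2781.2 - 2947.2 = -1055.0
Services: -523.6 + 484.0 + 559.7 = 520.1
Primary income: 414.0 - 237.4 + 659.0 + 396.8 - 698.1 = 534.3
Secondary income: -337.3 - 395.0 + 212.7 = -519.6
Current account = (-1055.0) + 520.1 + 534.3 + (-519.6) = -520.2
(Excluded from the current account — capital account: acquisition of foreign patents and trademarks (non-produced assets) 223.3, debt forgiveness received from foreign official creditors 182.1; financial account: new loans extended by domestic banks to foreign borrowers 683.6.)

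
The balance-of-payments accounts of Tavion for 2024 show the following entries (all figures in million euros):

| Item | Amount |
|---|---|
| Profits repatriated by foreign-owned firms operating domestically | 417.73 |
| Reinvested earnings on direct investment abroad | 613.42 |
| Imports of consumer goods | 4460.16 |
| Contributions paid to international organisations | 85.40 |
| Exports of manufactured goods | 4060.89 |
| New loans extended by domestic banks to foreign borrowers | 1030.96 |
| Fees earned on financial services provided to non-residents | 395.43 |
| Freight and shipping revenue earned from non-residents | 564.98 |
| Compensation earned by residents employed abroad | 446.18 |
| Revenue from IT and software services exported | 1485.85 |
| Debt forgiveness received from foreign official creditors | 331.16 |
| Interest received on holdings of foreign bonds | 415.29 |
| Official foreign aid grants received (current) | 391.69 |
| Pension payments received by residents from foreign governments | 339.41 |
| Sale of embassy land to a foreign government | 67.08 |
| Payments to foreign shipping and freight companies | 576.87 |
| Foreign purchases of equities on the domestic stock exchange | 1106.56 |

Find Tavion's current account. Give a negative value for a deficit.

3172.98

Goods: 4060.89 - 4460.16 = -399.27
Services: 395.43 + 1485.85 - 576.87 + 564.98 = 1869.39
Primary income: -417.73 + 415.29 + 613.42 + 446.18 = 1057.16
Secondary income: -85.40 + 391.69 + 339.41 = 645.70
Current account = (-399.27) + 1869.39 + 1057.16 + 645.70 = 3172.98
(Excluded from the current account — financial account: new loans extended by domestic banks to foreign borrowers 1030.96, foreign purchases of equities on the domestic stock exchange 1106.56; capital account: debt forgiveness received from foreign official creditors 331.16, sale of embassy land to a foreign government 67.08.)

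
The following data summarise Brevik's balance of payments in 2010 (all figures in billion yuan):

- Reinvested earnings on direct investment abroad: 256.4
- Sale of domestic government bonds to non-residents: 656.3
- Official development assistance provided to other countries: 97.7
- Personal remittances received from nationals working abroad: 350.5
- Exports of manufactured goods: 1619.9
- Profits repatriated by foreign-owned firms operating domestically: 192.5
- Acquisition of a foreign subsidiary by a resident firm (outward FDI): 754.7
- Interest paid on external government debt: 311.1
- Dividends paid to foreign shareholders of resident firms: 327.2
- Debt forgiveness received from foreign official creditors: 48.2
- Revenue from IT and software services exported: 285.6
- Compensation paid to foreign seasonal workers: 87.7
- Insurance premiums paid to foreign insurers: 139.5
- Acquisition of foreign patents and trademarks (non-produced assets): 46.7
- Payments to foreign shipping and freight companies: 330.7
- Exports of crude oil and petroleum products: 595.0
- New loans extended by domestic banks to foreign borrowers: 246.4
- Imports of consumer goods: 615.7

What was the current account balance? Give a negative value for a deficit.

Goods: -615.7 + 1619.9 + 595.0 = 1599.2
Services: -330.7 + 285.6 - 139.5 = -184.6
Primary income: -327.2 + 256.4 - 192.5 - 87.7 - 311.1 = -662.1
Secondary income: -97.7 + 350.5 = 252.8
Current account = 1599.2 + (-184.6) + (-662.1) + 252.8 = 1005.3
(Excluded from the current account — financial account: sale of domestic government bonds to non-residents 656.3, acquisition of a foreign subsidiary by a resident firm (outward FDI) 754.7, new loans extended by domestic banks to foreign borrowers 246.4; capital account: debt forgiveness received from foreign official creditors 48.2, acquisition of foreign patents and trademarks (non-produced assets) 46.7.)

1005.3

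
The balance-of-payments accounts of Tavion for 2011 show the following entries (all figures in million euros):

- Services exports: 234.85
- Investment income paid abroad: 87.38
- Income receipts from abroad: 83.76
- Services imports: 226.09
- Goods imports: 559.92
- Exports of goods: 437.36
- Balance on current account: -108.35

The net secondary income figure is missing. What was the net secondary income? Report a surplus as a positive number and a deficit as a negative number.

9.07

Current account = goods balance + services balance + net primary income + net secondary income
Sum of the known components = -117.42
Net secondary income = CA - (known components) = -108.35 - (-117.42) = 9.07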